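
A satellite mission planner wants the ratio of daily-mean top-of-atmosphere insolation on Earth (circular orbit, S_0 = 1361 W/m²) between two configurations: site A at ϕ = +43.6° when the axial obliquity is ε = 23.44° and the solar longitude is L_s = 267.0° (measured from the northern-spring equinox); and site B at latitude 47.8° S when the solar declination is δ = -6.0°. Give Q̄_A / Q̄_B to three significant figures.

— Configuration A (ϕ=+43.6°):
Solar declination: sin δ = sin ε · sin L_s = sin 23.44° × sin 267.0° = -0.39724, so δ = -23.406°.
cos h₀ = −tan(+43.6°) tan(-23.406°) = 0.4122, h₀ = 1.1459 rad.
Bracket: h₀ sin ϕ sin δ + cos ϕ cos δ sin h₀ = 1.1459×0.68962×-0.39724 + 0.72417×0.91771×0.91109 = -0.313913 + 0.605490 = 0.291577.
Q̄ = (S_0/π) × [bracket] = (1361/π) × 0.291577 = 126.32 W/m².
— Configuration B (ϕ=-47.8°):
cos h₀ = −tan(-47.8°) tan(-6.000°) = -0.1159, h₀ = 1.6870 rad.
Bracket: h₀ sin ϕ sin δ + cos ϕ cos δ sin h₀ = 1.6870×-0.74080×-0.10453 + 0.67172×0.99452×0.99326 = 0.130634 + 0.663536 = 0.794170.
Q̄ = (S_0/π) × [bracket] = (1361/π) × 0.794170 = 344.05 W/m².
Ratio Q̄_A / Q̄_B = 126.32 / 344.05 = 0.3672.

Q̄_A / Q̄_B ≈ 0.367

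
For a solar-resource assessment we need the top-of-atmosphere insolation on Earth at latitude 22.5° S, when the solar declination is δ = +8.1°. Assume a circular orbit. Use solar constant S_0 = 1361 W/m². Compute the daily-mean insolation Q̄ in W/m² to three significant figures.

cos h₀ = −tan(-22.5°) tan(+8.100°) = 0.0590, h₀ = 1.5118 rad.
Bracket: h₀ sin ϕ sin δ + cos ϕ cos δ sin h₀ = 1.5118×-0.38268×0.14090 + 0.92388×0.99002×0.99826 = -0.081516 + 0.913068 = 0.831552.
Q̄ = (S_0/π) × [bracket] = (1361/π) × 0.831552 = 360.2 W/m².

Q̄ ≈ 360 W/m²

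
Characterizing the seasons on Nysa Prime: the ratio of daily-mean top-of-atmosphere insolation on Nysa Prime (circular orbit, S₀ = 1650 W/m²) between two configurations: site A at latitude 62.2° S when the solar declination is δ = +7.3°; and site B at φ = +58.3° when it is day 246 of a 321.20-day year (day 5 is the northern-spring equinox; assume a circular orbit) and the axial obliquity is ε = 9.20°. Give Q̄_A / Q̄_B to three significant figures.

— Configuration A (φ=-62.2°):
cos H₀ = −tan(-62.2°) tan(+7.300°) = 0.2430, H₀ = 1.3254 rad.
Bracket: H₀ sin φ sin δ + cos φ cos δ sin H₀ = 1.3254×-0.88458×0.12706 + 0.46639×0.99189×0.97003 = -0.148968 + 0.448743 = 0.299775.
Q̄ = (S₀/π) × [bracket] = (1650/π) × 0.299775 = 157.45 W/m².
— Configuration B (φ=+58.3°):
Solar longitude: λ_s = 360° × (246 − 5)/321.20 = 270.112°.
sin δ = sin 9.20° × sin 270.112° = -0.15988, so δ = -9.200°.
cos H₀ = −tan(+58.3°) tan(-9.200°) = 0.2622, H₀ = 1.3055 rad.
Bracket: H₀ sin φ sin δ + cos φ cos δ sin H₀ = 1.3055×0.85081×-0.15988 + 0.52547×0.98714×0.96500 = -0.177584 + 0.500558 = 0.322974.
Q̄ = (S₀/π) × [bracket] = (1650/π) × 0.322974 = 169.63 W/m².
Ratio Q̄_A / Q̄_B = 157.45 / 169.63 = 0.9282.

Q̄_A / Q̄_B ≈ 0.928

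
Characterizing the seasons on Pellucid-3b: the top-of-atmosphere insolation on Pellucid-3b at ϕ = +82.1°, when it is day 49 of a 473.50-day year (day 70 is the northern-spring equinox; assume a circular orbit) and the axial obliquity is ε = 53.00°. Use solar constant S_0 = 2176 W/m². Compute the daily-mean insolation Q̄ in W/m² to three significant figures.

Solar longitude: L_s = 360° × (49 − 70)/473.50 = -15.966°, i.e. -15.966° + 360° = 344.034°.
sin δ = sin 53.00° × sin 344.034° = -0.21968, so δ = -12.690°.
cos h₀ = −tan(+82.1°) tan(-12.690°) = 1.6228 ≥ 1 ⇒ polar night, h₀ = 0 and Q̄ = 0.

Q̄ ≈ 0.00 W/m²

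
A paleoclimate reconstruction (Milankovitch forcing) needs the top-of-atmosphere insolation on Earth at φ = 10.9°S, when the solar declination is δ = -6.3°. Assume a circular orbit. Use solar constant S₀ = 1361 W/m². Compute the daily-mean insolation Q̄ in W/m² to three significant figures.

Q̄ ≈ 437 W/m²

cos H₀ = −tan(-10.9°) tan(-6.300°) = -0.0213, H₀ = 1.5921 rad.
Bracket: H₀ sin φ sin δ + cos φ cos δ sin H₀ = 1.5921×-0.18910×-0.10973 + 0.98196×0.99396×0.99977 = 0.033036 + 0.975804 = 1.008840.
Q̄ = (S₀/π) × [bracket] = (1361/π) × 1.008840 = 437.0 W/m².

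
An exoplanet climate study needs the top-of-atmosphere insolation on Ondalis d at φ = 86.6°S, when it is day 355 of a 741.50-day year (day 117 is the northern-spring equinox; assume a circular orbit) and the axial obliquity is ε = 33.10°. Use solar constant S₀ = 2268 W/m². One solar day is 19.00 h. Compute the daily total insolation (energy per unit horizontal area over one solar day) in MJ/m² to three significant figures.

0.00 MJ/m²

Solar longitude: λ_s = 360° × (355 − 117)/741.50 = 115.550°.
sin δ = sin 33.10° × sin 115.550° = 0.49270, so δ = +29.518°.
cos H₀ = −tan(-86.6°) tan(+29.518°) = 9.5301 ≥ 1 ⇒ polar night, H₀ = 0 and Q̄ = 0.
Daily total = Q̄ × 19.00 h × 3600 s/h = 0.00 MJ/m².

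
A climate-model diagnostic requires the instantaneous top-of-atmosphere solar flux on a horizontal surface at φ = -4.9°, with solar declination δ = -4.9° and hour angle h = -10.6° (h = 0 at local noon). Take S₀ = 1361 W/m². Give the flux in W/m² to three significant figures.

cos θ_z = sin φ sin δ + cos φ cos δ cos h = 0.007296 + 0.975764 = 0.983060.
Flux = S₀ · cos θ_z = 1361 × 0.983060 = 1338 W/m².

1.34e+03 W/m²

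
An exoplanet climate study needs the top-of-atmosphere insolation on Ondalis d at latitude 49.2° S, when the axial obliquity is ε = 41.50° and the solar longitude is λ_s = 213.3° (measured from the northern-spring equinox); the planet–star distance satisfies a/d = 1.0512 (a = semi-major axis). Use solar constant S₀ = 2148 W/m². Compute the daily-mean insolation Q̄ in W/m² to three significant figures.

Solar declination: sin δ = sin ε · sin λ_s = sin 41.50° × sin 213.3° = -0.36379, so δ = -21.333°.
cos H₀ = −tan(-49.2°) tan(-21.333°) = -0.4525, H₀ = 2.0403 rad.
Bracket: H₀ sin φ sin δ + cos φ cos δ sin H₀ = 2.0403×-0.75700×-0.36379 + 0.65342×0.93148×0.89178 = 0.561876 + 0.542780 = 1.104656.
Inverse-square distance factor (a/d)² = 1.0512² = 1.105021.
Q̄ = (S₀/π) × 1.105021 × [bracket] = (2148/π) × 1.105021 × 1.104656 = 834.6 W/m².

Q̄ ≈ 835 W/m²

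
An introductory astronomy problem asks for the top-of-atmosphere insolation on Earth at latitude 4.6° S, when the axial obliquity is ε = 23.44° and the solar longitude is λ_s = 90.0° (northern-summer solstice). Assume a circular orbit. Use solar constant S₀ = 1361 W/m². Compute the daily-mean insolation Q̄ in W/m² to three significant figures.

Solar declination: sin δ = sin ε · sin λ_s = sin 23.44° × sin 90.0° = 0.39779, so δ = +23.440°.
cos H₀ = −tan(-4.6°) tan(+23.440°) = 0.0349, H₀ = 1.5359 rad.
Bracket: H₀ sin φ sin δ + cos φ cos δ sin H₀ = 1.5359×-0.08020×0.39779 + 0.99678×0.91748×0.99939 = -0.048999 + 0.913968 = 0.864969.
Q̄ = (S₀/π) × [bracket] = (1361/π) × 0.864969 = 374.7 W/m².

Q̄ ≈ 375 W/m²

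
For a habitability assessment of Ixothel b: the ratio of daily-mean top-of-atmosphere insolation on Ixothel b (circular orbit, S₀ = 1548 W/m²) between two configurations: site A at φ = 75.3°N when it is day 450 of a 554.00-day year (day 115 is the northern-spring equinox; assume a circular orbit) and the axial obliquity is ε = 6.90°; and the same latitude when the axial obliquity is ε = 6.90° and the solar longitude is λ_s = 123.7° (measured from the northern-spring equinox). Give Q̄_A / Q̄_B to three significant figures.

— Configuration A (φ=+75.3°):
Solar longitude: λ_s = 360° × (450 − 115)/554.00 = 217.690°.
sin δ = sin 6.90° × sin 217.690° = -0.07345, so δ = -4.212°.
cos H₀ = −tan(+75.3°) tan(-4.212°) = 0.2807, H₀ = 1.2862 rad.
Bracket: H₀ sin φ sin δ + cos φ cos δ sin H₀ = 1.2862×0.96727×-0.07345 + 0.25376×0.99730×0.95979 = -0.091379 + 0.242899 = 0.151520.
Q̄ = (S₀/π) × [bracket] = (1548/π) × 0.151520 = 74.661 W/m².
— Configuration B (φ=+75.3°):
Solar declination: sin δ = sin ε · sin λ_s = sin 6.90° × sin 123.7° = 0.09995, so δ = +5.736°.
cos H₀ = −tan(+75.3°) tan(+5.736°) = -0.3829, H₀ = 1.9637 rad.
Bracket: H₀ sin φ sin δ + cos φ cos δ sin H₀ = 1.9637×0.96727×0.09995 + 0.25376×0.99499×0.92379 = 0.189848 + 0.233247 = 0.423095.
Q̄ = (S₀/π) × [bracket] = (1548/π) × 0.423095 = 208.48 W/m².
Ratio Q̄_A / Q̄_B = 74.661 / 208.48 = 0.3581.

Q̄_A / Q̄_B ≈ 0.358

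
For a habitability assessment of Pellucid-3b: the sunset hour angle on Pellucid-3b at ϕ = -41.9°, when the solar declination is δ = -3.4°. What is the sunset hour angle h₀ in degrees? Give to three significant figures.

cos h₀ = −tan ϕ · tan δ = −tan(-41.9°) × tan(-3.400°) = -0.0533, so h₀ = 1.6241 rad = 93.06°.

h₀ = 93.1°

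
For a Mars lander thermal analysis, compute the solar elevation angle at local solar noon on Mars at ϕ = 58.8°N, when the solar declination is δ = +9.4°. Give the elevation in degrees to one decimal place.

At local noon the hour angle is zero, so the zenith angle equals |ϕ − δ| = |+58.8° − (+9.400°)| = 49.400°.
Elevation = 90° − 49.400° = 40.6°.

40.6°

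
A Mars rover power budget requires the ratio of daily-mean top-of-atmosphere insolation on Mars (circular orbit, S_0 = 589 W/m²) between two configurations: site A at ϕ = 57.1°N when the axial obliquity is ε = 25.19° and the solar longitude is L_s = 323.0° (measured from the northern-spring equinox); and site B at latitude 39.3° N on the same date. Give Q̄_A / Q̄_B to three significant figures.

Q̄_A / Q̄_B ≈ 0.454

— Configuration A (ϕ=+57.1°):
Solar declination: sin δ = sin ε · sin L_s = sin 25.19° × sin 323.0° = -0.25615, so δ = -14.841°.
cos h₀ = −tan(+57.1°) tan(-14.841°) = 0.4096, h₀ = 1.1488 rad.
Bracket: h₀ sin ϕ sin δ + cos ϕ cos δ sin h₀ = 1.1488×0.83962×-0.25615 + 0.54317×0.96664×0.91226 = -0.247071 + 0.478982 = 0.231911.
Q̄ = (S_0/π) × [bracket] = (589/π) × 0.231911 = 43.480 W/m².
— Configuration B (ϕ=+39.3°):
cos h₀ = −tan(+39.3°) tan(-14.841°) = 0.2169, h₀ = 1.3522 rad.
Bracket: h₀ sin ϕ sin δ + cos ϕ cos δ sin h₀ = 1.3522×0.63338×-0.25615 + 0.77384×0.96664×0.97620 = -0.219381 + 0.730222 = 0.510841.
Q̄ = (S_0/π) × [bracket] = (589/π) × 0.510841 = 95.775 W/m².
Ratio Q̄_A / Q̄_B = 43.480 / 95.775 = 0.4540.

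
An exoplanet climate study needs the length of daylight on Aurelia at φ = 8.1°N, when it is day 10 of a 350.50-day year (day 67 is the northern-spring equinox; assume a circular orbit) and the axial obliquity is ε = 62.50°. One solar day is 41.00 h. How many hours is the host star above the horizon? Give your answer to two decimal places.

18.34 h

Solar longitude: λ_s = 360° × (10 − 67)/350.50 = -58.545°, i.e. -58.545° + 360° = 301.455°.
sin δ = sin 62.50° × sin 301.455° = -0.75666, so δ = -49.171°.
cos H₀ = −tan φ · tan δ = −tan(+8.1°) × tan(-49.171°) = 0.1647, so H₀ = 1.4053 rad = 80.52°.
Daylight = 2H₀/(2π) × 41.00 h = (1.4053/π) × 41.00 = 18.34 h.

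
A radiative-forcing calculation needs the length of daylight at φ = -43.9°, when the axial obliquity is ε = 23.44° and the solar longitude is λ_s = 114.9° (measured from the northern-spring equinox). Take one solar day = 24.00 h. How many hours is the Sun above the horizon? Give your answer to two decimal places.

Solar declination: sin δ = sin ε · sin λ_s = sin 23.44° × sin 114.9° = 0.36081, so δ = +21.150°.
cos H₀ = −tan φ · tan δ = −tan(-43.9°) × tan(+21.150°) = 0.3723, so H₀ = 1.1893 rad = 68.14°.
Daylight = 2H₀/(2π) × 24.00 h = (1.1893/π) × 24.00 = 9.09 h.

9.09 h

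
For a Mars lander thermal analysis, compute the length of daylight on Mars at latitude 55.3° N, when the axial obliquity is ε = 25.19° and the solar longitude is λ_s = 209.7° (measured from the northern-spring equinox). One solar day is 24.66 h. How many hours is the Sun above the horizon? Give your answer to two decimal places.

Solar declination: sin δ = sin ε · sin λ_s = sin 25.19° × sin 209.7° = -0.21088, so δ = -12.174°.
cos H₀ = −tan φ · tan δ = −tan(+55.3°) × tan(-12.174°) = 0.3116, so H₀ = 1.2540 rad = 71.85°.
Daylight = 2H₀/(2π) × 24.66 h = (1.2540/π) × 24.66 = 9.84 h.

9.84 h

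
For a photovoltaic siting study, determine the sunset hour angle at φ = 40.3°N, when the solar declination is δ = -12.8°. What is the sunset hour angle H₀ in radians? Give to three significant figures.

H₀ = 1.38 rad

cos H₀ = −tan φ · tan δ = −tan(+40.3°) × tan(-12.800°) = 0.1927, so H₀ = 1.3769 rad = 78.89°.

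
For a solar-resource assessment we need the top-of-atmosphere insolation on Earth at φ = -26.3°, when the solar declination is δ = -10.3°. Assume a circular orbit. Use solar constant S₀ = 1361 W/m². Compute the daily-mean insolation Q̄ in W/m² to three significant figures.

Q̄ ≈ 438 W/m²

cos H₀ = −tan(-26.3°) tan(-10.300°) = -0.0898, H₀ = 1.6607 rad.
Bracket: H₀ sin φ sin δ + cos φ cos δ sin H₀ = 1.6607×-0.44307×-0.17880 + 0.89649×0.98389×0.99596 = 0.131562 + 0.878484 = 1.010046.
Q̄ = (S₀/π) × [bracket] = (1361/π) × 1.010046 = 437.6 W/m².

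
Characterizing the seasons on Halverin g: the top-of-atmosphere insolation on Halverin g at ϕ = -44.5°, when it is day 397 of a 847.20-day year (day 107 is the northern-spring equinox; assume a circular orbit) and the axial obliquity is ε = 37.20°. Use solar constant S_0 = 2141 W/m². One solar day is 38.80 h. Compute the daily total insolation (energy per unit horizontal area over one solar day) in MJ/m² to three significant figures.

Solar longitude: L_s = 360° × (397 − 107)/847.20 = 123.229°.
sin δ = sin 37.20° × sin 123.229° = 0.50574, so δ = +30.380°.
cos h₀ = −tan(-44.5°) tan(+30.380°) = 0.5761, h₀ = 0.9569 rad.
Bracket: h₀ sin ϕ sin δ + cos ϕ cos δ sin h₀ = 0.9569×-0.70091×0.50574 + 0.71325×0.86269×0.81739 = -0.339200 + 0.502951 = 0.163751.
Q̄ = (S_0/π) × [bracket] = (2141/π) × 0.163751 = 111.60 W/m².
Daily total = Q̄ × 38.80 h × 3600 s/h = 111.60 × 38.80 × 3600 / 10⁶ = 15.59 MJ/m².

15.6 MJ/m²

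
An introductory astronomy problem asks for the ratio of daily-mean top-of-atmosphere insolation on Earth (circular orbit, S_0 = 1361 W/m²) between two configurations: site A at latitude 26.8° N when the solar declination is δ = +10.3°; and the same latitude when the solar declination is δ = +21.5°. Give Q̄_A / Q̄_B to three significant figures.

— Configuration A (ϕ=+26.8°):
cos h₀ = −tan(+26.8°) tan(+10.300°) = -0.0918, h₀ = 1.6627 rad.
Bracket: h₀ sin ϕ sin δ + cos ϕ cos δ sin h₀ = 1.6627×0.45088×0.17880 + 0.89259×0.98389×0.99578 = 0.134042 + 0.874504 = 1.008546.
Q̄ = (S_0/π) × [bracket] = (1361/π) × 1.008546 = 436.92 W/m².
— Configuration B (ϕ=+26.8°):
cos h₀ = −tan(+26.8°) tan(+21.500°) = -0.1990, h₀ = 1.7711 rad.
Bracket: h₀ sin ϕ sin δ + cos ϕ cos δ sin h₀ = 1.7711×0.45088×0.36650 + 0.89259×0.93042×0.98000 = 0.292670 + 0.813874 = 1.106544.
Q̄ = (S_0/π) × [bracket] = (1361/π) × 1.106544 = 479.38 W/m².
Ratio Q̄_A / Q̄_B = 436.92 / 479.38 = 0.9114.

Q̄_A / Q̄_B ≈ 0.911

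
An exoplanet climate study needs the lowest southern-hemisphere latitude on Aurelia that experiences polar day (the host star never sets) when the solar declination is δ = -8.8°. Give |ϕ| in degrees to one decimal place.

|ϕ| = 81.2°

Polar day requires cos h₀ = −tan ϕ tan δ ≤ −1, i.e. tan ϕ tan δ ≥ 1.
The boundary is |tan ϕ| · |tan δ| = 1, so |ϕ| = 90° − |δ| = 90° − 8.8° = 81.2° in the southern hemisphere.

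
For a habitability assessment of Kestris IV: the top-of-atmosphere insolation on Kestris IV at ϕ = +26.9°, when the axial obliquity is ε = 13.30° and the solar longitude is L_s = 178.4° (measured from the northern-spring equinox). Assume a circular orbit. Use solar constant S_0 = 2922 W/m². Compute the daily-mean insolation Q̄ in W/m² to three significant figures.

Q̄ ≈ 834 W/m²

Solar declination: sin δ = sin ε · sin L_s = sin 13.30° × sin 178.4° = 0.00642, so δ = +0.368°.
cos h₀ = −tan(+26.9°) tan(+0.368°) = -0.0033, h₀ = 1.5741 rad.
Bracket: h₀ sin ϕ sin δ + cos ϕ cos δ sin h₀ = 1.5741×0.45243×0.00642 + 0.89180×0.99998×0.99999 = 0.004572 + 0.891773 = 0.896345.
Q̄ = (S_0/π) × [bracket] = (2922/π) × 0.896345 = 833.7 W/m².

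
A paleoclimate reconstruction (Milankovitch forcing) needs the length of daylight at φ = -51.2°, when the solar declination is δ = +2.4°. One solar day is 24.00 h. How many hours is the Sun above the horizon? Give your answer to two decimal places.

cos H₀ = −tan φ · tan δ = −tan(-51.2°) × tan(+2.400°) = 0.0521, so H₀ = 1.5186 rad = 87.01°.
Daylight = 2H₀/(2π) × 24.00 h = (1.5186/π) × 24.00 = 11.60 h.

11.60 h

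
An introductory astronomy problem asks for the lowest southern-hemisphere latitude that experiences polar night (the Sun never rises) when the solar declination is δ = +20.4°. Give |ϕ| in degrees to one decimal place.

|ϕ| = 69.6°

Polar night requires cos h₀ = −tan ϕ tan δ ≥ 1, i.e. tan ϕ tan δ ≤ −1.
The boundary is |tan ϕ| · |tan δ| = 1, so |ϕ| = 90° − |δ| = 90° − 20.4° = 69.6° in the southern hemisphere.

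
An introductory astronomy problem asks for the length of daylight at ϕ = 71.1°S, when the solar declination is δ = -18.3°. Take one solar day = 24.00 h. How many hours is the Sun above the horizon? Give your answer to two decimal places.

22.00 h

cos h₀ = −tan ϕ · tan δ = −tan(-71.1°) × tan(-18.300°) = -0.9659, so h₀ = 2.8799 rad = 165.01°.
Daylight = 2h₀/(2π) × 24.00 h = (2.8799/π) × 24.00 = 22.00 h.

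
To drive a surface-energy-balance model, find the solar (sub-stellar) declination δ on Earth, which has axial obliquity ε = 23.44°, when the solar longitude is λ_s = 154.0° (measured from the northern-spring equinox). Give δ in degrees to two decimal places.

sin δ = sin ε · sin λ_s = sin 23.44° × sin 154.0° = 0.174379.
δ = arcsin(0.174379) = +10.04°.

δ = +10.04°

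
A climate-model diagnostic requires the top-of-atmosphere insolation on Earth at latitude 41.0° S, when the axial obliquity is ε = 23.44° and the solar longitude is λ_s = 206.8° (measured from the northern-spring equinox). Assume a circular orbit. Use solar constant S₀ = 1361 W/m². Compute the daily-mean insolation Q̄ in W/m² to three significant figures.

Solar declination: sin δ = sin ε · sin λ_s = sin 23.44° × sin 206.8° = -0.17935, so δ = -10.332°.
cos H₀ = −tan(-41.0°) tan(-10.332°) = -0.1585, H₀ = 1.7299 rad.
Bracket: H₀ sin φ sin δ + cos φ cos δ sin H₀ = 1.7299×-0.65606×-0.17935 + 0.75471×0.98378×0.98736 = 0.203548 + 0.733084 = 0.936632.
Q̄ = (S₀/π) × [bracket] = (1361/π) × 0.936632 = 405.8 W/m².

Q̄ ≈ 406 W/m²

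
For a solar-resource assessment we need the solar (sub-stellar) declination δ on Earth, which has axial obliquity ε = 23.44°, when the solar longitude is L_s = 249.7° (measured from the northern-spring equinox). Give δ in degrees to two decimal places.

δ = -21.91°

sin δ = sin ε · sin L_s = sin 23.44° × sin 249.7° = -0.373081.
δ = arcsin(-0.373081) = -21.91°.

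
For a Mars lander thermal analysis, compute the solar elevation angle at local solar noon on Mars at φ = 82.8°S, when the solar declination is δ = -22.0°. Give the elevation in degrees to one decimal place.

At local noon the hour angle is zero, so the zenith angle equals |φ − δ| = |-82.8° − (-22.000°)| = 60.800°.
Elevation = 90° − 60.800° = 29.2°.

29.2°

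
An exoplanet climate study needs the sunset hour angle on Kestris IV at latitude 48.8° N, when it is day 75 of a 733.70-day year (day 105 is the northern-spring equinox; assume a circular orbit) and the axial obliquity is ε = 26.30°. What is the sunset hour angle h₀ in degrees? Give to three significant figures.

Solar longitude: L_s = 360° × (75 − 105)/733.70 = -14.720°, i.e. -14.720° + 360° = 345.280°.
sin δ = sin 26.30° × sin 345.280° = -0.11258, so δ = -6.464°.
cos h₀ = −tan ϕ · tan δ = −tan(+48.8°) × tan(-6.464°) = 0.1294, so h₀ = 1.4410 rad = 82.56°.

h₀ = 82.6°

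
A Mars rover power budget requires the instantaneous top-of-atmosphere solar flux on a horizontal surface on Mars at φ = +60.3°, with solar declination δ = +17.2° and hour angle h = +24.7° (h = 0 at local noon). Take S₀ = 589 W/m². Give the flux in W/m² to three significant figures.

405 W/m²

cos θ_z = sin φ sin δ + cos φ cos δ cos h = 0.256861 + 0.429998 = 0.686859.
Flux = S₀ · cos θ_z = 589 × 0.686859 = 404.6 W/m².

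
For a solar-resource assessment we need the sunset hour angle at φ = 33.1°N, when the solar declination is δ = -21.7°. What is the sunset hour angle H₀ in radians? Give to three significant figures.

H₀ = 1.31 rad

cos H₀ = −tan φ · tan δ = −tan(+33.1°) × tan(-21.700°) = 0.2594, so H₀ = 1.3084 rad = 74.96°.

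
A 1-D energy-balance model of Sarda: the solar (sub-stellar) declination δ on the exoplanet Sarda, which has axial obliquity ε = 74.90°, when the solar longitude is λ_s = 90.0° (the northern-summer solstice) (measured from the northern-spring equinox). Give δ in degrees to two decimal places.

sin δ = sin ε · sin λ_s = sin 74.90° × sin 90.0° = 0.965473.
δ = arcsin(0.965473) = +74.90°.

δ = +74.90°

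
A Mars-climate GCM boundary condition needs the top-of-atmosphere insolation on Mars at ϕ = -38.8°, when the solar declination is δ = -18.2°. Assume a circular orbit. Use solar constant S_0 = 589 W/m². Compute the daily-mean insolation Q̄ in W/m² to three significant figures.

cos h₀ = −tan(-38.8°) tan(-18.200°) = -0.2643, h₀ = 1.8383 rad.
Bracket: h₀ sin ϕ sin δ + cos ϕ cos δ sin h₀ = 1.8383×-0.62660×-0.31233 + 0.77934×0.94997×0.96443 = 0.359766 + 0.714015 = 1.073781.
Q̄ = (S_0/π) × [bracket] = (589/π) × 1.073781 = 201.3 W/m².

Q̄ ≈ 201 W/m²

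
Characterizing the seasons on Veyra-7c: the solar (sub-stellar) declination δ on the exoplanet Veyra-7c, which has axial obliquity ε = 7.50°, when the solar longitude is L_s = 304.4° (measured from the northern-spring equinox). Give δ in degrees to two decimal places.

sin δ = sin ε · sin L_s = sin 7.50° × sin 304.4° = -0.107699.
δ = arcsin(-0.107699) = -6.18°.

δ = -6.18°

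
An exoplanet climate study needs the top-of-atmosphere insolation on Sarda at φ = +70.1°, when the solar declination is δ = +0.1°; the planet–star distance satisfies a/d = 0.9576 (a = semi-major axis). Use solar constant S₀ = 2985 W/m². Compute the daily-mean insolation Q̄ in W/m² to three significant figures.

Q̄ ≈ 299 W/m²

cos H₀ = −tan(+70.1°) tan(+0.100°) = -0.0048, H₀ = 1.5756 rad.
Bracket: H₀ sin φ sin δ + cos φ cos δ sin H₀ = 1.5756×0.94029×0.00175 + 0.34038×1.00000×0.99999 = 0.002593 + 0.340377 = 0.342970.
Inverse-square distance factor (a/d)² = 0.9576² = 0.916998.
Q̄ = (S₀/π) × 0.916998 × [bracket] = (2985/π) × 0.916998 × 0.342970 = 298.8 W/m².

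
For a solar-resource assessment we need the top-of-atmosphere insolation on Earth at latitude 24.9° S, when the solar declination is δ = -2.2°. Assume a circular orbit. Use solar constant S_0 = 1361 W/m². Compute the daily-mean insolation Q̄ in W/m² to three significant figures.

Q̄ ≈ 404 W/m²

cos h₀ = −tan(-24.9°) tan(-2.200°) = -0.0178, h₀ = 1.5886 rad.
Bracket: h₀ sin ϕ sin δ + cos ϕ cos δ sin h₀ = 1.5886×-0.42104×-0.03839 + 0.90704×0.99926×0.99984 = 0.025678 + 0.906224 = 0.931902.
Q̄ = (S_0/π) × [bracket] = (1361/π) × 0.931902 = 403.7 W/m².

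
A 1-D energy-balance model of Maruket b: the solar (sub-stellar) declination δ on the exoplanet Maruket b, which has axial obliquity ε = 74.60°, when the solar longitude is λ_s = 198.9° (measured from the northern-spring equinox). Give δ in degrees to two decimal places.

δ = -18.20°

sin δ = sin ε · sin λ_s = sin 74.60° × sin 198.9° = -0.312287.
δ = arcsin(-0.312287) = -18.20°.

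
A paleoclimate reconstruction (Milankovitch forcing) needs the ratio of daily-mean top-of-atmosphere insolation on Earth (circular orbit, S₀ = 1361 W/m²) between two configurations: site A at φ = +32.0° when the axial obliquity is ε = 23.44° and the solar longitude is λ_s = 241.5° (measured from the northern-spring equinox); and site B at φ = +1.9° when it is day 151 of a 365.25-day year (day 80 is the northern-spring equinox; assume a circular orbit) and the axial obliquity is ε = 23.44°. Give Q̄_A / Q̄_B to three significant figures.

Q̄_A / Q̄_B ≈ 0.555

— Configuration A (φ=+32.0°):
Solar declination: sin δ = sin ε · sin λ_s = sin 23.44° × sin 241.5° = -0.34958, so δ = -20.462°.
cos H₀ = −tan(+32.0°) tan(-20.462°) = 0.2332, H₀ = 1.3355 rad.
Bracket: H₀ sin φ sin δ + cos φ cos δ sin H₀ = 1.3355×0.52992×-0.34958 + 0.84805×0.93691×0.97244 = -0.247401 + 0.772649 = 0.525248.
Q̄ = (S₀/π) × [bracket] = (1361/π) × 0.525248 = 227.55 W/m².
— Configuration B (φ=+1.9°):
Solar longitude: λ_s = 360° × (151 − 80)/365.25 = 69.979°.
sin δ = sin 23.44° × sin 69.979° = 0.37375, so δ = +21.947°.
cos H₀ = −tan(+1.9°) tan(+21.947°) = -0.0134, H₀ = 1.5842 rad.
Bracket: H₀ sin φ sin δ + cos φ cos δ sin H₀ = 1.5842×0.03316×0.37375 + 0.99945×0.92753×0.99991 = 0.019634 + 0.926936 = 0.946570.
Q̄ = (S₀/π) × [bracket] = (1361/π) × 0.946570 = 410.07 W/m².
Ratio Q̄_A / Q̄_B = 227.55 / 410.07 = 0.5549.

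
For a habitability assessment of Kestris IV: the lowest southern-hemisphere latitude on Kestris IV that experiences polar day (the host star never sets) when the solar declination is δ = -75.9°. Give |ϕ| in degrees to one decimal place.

Polar day requires cos h₀ = −tan ϕ tan δ ≤ −1, i.e. tan ϕ tan δ ≥ 1.
The boundary is |tan ϕ| · |tan δ| = 1, so |ϕ| = 90° − |δ| = 90° − 75.9° = 14.1° in the southern hemisphere.

|ϕ| = 14.1°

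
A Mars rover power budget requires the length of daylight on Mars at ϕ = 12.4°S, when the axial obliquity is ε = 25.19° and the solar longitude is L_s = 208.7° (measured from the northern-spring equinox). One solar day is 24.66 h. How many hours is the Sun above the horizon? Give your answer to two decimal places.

12.69 h

Solar declination: sin δ = sin ε · sin L_s = sin 25.19° × sin 208.7° = -0.20439, so δ = -11.794°.
cos h₀ = −tan ϕ · tan δ = −tan(-12.4°) × tan(-11.794°) = -0.0459, so h₀ = 1.6167 rad = 92.63°.
Daylight = 2h₀/(2π) × 24.66 h = (1.6167/π) × 24.66 = 12.69 h.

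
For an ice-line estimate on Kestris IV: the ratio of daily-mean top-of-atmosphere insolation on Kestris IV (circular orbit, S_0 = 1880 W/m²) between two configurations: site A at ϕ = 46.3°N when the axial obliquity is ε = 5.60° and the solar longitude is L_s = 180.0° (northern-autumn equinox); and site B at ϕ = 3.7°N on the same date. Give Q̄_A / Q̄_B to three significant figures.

— Configuration A (ϕ=+46.3°):
Solar declination: sin δ = sin ε · sin L_s = sin 5.60° × sin 180.0° = 0.00000, so δ = +0.000°.
cos h₀ = −tan(+46.3°) tan(+0.000°) = -0.0000, h₀ = 1.5708 rad.
Bracket: h₀ sin ϕ sin δ + cos ϕ cos δ sin h₀ = 1.5708×0.72297×0.00000 + 0.69088×1.00000×1.00000 = 0.000000 + 0.690880 = 0.690880.
Q̄ = (S_0/π) × [bracket] = (1880/π) × 0.690880 = 413.44 W/m².
— Configuration B (ϕ=+3.7°):
cos h₀ = −tan(+3.7°) tan(+0.000°) = -0.0000, h₀ = 1.5708 rad.
Bracket: h₀ sin ϕ sin δ + cos ϕ cos δ sin h₀ = 1.5708×0.06453×0.00000 + 0.99792×1.00000×1.00000 = 0.000000 + 0.997920 = 0.997920.
Q̄ = (S_0/π) × [bracket] = (1880/π) × 0.997920 = 597.18 W/m².
Ratio Q̄_A / Q̄_B = 413.44 / 597.18 = 0.6923.

Q̄_A / Q̄_B ≈ 0.692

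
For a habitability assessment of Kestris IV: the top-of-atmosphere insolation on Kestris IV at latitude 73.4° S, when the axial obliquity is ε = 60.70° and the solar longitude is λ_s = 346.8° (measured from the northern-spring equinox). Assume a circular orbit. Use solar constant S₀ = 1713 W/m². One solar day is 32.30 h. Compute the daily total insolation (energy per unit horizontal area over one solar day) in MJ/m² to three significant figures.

Solar declination: sin δ = sin ε · sin λ_s = sin 60.70° × sin 346.8° = -0.19914, so δ = -11.487°.
cos H₀ = −tan(-73.4°) tan(-11.487°) = -0.6816, H₀ = 2.3208 rad.
Bracket: H₀ sin φ sin δ + cos φ cos δ sin H₀ = 2.3208×-0.95832×-0.19914 + 0.28569×0.97997×0.73168 = 0.442901 + 0.204847 = 0.647748.
Q̄ = (S₀/π) × [bracket] = (1713/π) × 0.647748 = 353.19 W/m².
Daily total = Q̄ × 32.30 h × 3600 s/h = 353.19 × 32.30 × 3600 / 10⁶ = 41.07 MJ/m².

41.1 MJ/m²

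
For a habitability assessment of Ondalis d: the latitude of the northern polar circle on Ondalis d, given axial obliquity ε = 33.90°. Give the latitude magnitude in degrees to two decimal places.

56.10°

The polar circle is the lowest latitude that experiences at least one full rotation of continuous daylight at the northern-summer solstice; it lies at |φ| = 90° − ε = 90° − 33.90° = 56.10°.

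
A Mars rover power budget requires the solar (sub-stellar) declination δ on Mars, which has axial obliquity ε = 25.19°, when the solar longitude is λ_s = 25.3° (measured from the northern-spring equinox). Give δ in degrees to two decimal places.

sin δ = sin ε · sin λ_s = sin 25.19° × sin 25.3° = 0.181893.
δ = arcsin(0.181893) = +10.48°.

δ = +10.48°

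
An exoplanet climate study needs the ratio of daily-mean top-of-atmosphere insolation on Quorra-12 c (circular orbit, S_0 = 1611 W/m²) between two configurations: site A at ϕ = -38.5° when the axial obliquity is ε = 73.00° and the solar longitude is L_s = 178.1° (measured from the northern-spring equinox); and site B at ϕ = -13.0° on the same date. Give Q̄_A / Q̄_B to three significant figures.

— Configuration A (ϕ=-38.5°):
Solar declination: sin δ = sin ε · sin L_s = sin 73.00° × sin 178.1° = 0.03171, so δ = +1.817°.
cos h₀ = −tan(-38.5°) tan(+1.817°) = 0.0252, h₀ = 1.5456 rad.
Bracket: h₀ sin ϕ sin δ + cos ϕ cos δ sin h₀ = 1.5456×-0.62251×0.03171 + 0.78261×0.99950×0.99968 = -0.030510 + 0.781968 = 0.751458.
Q̄ = (S_0/π) × [bracket] = (1611/π) × 0.751458 = 385.35 W/m².
— Configuration B (ϕ=-13.0°):
cos h₀ = −tan(-13.0°) tan(+1.817°) = 0.0073, h₀ = 1.5635 rad.
Bracket: h₀ sin ϕ sin δ + cos ϕ cos δ sin h₀ = 1.5635×-0.22495×0.03171 + 0.97437×0.99950×0.99997 = -0.011153 + 0.973854 = 0.962701.
Q̄ = (S_0/π) × [bracket] = (1611/π) × 0.962701 = 493.67 W/m².
Ratio Q̄_A / Q̄_B = 385.35 / 493.67 = 0.7806.

Q̄_A / Q̄_B ≈ 0.781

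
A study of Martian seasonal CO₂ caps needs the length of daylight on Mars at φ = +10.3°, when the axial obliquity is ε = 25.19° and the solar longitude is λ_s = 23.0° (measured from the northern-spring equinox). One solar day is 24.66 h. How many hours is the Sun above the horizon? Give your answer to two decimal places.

Solar declination: sin δ = sin ε · sin λ_s = sin 25.19° × sin 23.0° = 0.16630, so δ = +9.573°.
cos H₀ = −tan φ · tan δ = −tan(+10.3°) × tan(+9.573°) = -0.0306, so H₀ = 1.6015 rad = 91.76°.
Daylight = 2H₀/(2π) × 24.66 h = (1.6015/π) × 24.66 = 12.57 h.

12.57 h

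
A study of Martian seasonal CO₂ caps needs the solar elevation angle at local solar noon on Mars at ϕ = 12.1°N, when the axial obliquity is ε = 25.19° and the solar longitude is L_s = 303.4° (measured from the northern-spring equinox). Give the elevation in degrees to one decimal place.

57.1°

Solar declination: sin δ = sin ε · sin L_s = sin 25.19° × sin 303.4° = -0.35533, so δ = -20.814°.
At local noon the hour angle is zero, so the zenith angle equals |ϕ − δ| = |+12.1° − (-20.814°)| = 32.914°.
Elevation = 90° − 32.914° = 57.1°.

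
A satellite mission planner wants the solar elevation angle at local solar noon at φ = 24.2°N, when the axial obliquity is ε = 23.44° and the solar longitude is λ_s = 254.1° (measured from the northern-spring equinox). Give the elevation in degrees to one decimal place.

43.3°

Solar declination: sin δ = sin ε · sin λ_s = sin 23.44° × sin 254.1° = -0.38257, so δ = -22.493°.
At local noon the hour angle is zero, so the zenith angle equals |φ − δ| = |+24.2° − (-22.493°)| = 46.693°.
Elevation = 90° − 46.693° = 43.3°.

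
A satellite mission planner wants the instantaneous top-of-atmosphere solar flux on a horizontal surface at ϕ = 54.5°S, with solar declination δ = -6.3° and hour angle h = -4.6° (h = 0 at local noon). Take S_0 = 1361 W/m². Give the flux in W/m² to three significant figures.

cos θ_z = sin ϕ sin δ + cos ϕ cos δ cos h = 0.089336 + 0.575337 = 0.664673.
Flux = S_0 · cos θ_z = 1361 × 0.664673 = 904.6 W/m².

905 W/m²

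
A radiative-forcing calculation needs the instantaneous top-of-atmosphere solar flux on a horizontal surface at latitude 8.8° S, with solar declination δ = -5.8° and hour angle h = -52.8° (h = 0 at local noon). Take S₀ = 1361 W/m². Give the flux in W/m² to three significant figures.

830 W/m²

cos θ_z = sin φ sin δ + cos φ cos δ cos h = 0.015460 + 0.594423 = 0.609883.
Flux = S₀ · cos θ_z = 1361 × 0.609883 = 830.1 W/m².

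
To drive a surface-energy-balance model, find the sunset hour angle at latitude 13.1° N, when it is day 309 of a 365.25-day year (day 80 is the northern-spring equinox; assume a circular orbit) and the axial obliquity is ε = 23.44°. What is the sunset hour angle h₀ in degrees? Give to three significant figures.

Solar longitude: L_s = 360° × (309 − 80)/365.25 = 225.708°.
sin δ = sin 23.44° × sin 225.708° = -0.28474, so δ = -16.543°.
cos h₀ = −tan ϕ · tan δ = −tan(+13.1°) × tan(-16.543°) = 0.0691, so h₀ = 1.5016 rad = 86.04°.

h₀ = 86.0°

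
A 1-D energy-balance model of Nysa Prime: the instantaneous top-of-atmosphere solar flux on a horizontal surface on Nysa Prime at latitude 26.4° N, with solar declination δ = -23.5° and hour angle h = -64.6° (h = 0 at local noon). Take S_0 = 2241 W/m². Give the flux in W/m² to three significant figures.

cos θ_z = sin ϕ sin δ + cos ϕ cos δ cos h = -0.177298 + 0.352337 = 0.175039.
Flux = S_0 · cos θ_z = 2241 × 0.175039 = 392.3 W/m².

392 W/m²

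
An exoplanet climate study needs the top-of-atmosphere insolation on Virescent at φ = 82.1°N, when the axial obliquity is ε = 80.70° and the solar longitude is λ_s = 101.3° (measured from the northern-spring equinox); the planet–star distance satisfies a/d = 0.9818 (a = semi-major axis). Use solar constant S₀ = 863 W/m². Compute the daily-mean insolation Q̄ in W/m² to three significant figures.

Q̄ ≈ 797 W/m²

Solar declination: sin δ = sin ε · sin λ_s = sin 80.70° × sin 101.3° = 0.96773, so δ = +75.404°.
cos H₀ = −tan(+82.1°) tan(+75.404°) = -27.6738 ≤ −1 ⇒ polar day, H₀ = π.
Bracket: H₀ sin φ sin δ + cos φ cos δ sin H₀ = 3.1416×0.99051×0.96773 + 0.13744×0.25201×0.00000 = 3.011369 + 0.000000 = 3.011369.
Inverse-square distance factor (a/d)² = 0.9818² = 0.963931.
Q̄ = (S₀/π) × 0.963931 × [bracket] = (863/π) × 0.963931 × 3.011369 = 797.4 W/m².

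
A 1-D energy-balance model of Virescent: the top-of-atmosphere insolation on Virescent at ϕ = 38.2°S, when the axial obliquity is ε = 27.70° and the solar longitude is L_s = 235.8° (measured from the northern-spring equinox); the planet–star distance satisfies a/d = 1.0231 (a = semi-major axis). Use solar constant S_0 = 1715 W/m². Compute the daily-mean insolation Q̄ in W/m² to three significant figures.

Solar declination: sin δ = sin ε · sin L_s = sin 27.70° × sin 235.8° = -0.38446, so δ = -22.610°.
cos h₀ = −tan(-38.2°) tan(-22.610°) = -0.3277, h₀ = 1.9047 rad.
Bracket: h₀ sin ϕ sin δ + cos ϕ cos δ sin h₀ = 1.9047×-0.61841×-0.38446 + 0.78586×0.92314×0.94477 = 0.452850 + 0.685392 = 1.138242.
Inverse-square distance factor (a/d)² = 1.0231² = 1.046734.
Q̄ = (S_0/π) × 1.046734 × [bracket] = (1715/π) × 1.046734 × 1.138242 = 650.4 W/m².

Q̄ ≈ 650 W/m²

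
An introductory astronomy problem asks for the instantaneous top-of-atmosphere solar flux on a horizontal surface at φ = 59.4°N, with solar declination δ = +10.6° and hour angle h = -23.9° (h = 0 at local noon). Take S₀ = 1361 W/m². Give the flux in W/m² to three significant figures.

cos θ_z = sin φ sin δ + cos φ cos δ cos h = 0.158335 + 0.457451 = 0.615786.
Flux = S₀ · cos θ_z = 1361 × 0.615786 = 838.1 W/m².

838 W/m²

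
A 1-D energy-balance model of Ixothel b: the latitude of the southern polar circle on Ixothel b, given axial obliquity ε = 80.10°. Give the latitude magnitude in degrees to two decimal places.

The polar circle is the lowest latitude that experiences at least one full rotation of continuous darkness at the northern-summer solstice; it lies at |φ| = 90° − ε = 90° − 80.10° = 9.90°.

9.90°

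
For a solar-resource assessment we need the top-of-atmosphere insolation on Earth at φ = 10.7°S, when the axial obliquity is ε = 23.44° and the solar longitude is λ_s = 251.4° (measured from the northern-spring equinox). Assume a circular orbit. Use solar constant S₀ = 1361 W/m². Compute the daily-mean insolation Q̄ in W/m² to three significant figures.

Solar declination: sin δ = sin ε · sin λ_s = sin 23.44° × sin 251.4° = -0.37701, so δ = -22.149°.
cos H₀ = −tan(-10.7°) tan(-22.149°) = -0.0769, H₀ = 1.6478 rad.
Bracket: H₀ sin φ sin δ + cos φ cos δ sin H₀ = 1.6478×-0.18567×-0.37701 + 0.98261×0.92621×0.99704 = 0.115345 + 0.907409 = 1.022754.
Q̄ = (S₀/π) × [bracket] = (1361/π) × 1.022754 = 443.1 W/m².

Q̄ ≈ 443 W/m²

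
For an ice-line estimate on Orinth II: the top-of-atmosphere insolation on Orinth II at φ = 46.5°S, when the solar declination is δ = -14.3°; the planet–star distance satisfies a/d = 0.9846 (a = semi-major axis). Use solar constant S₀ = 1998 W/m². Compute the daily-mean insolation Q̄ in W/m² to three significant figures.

cos H₀ = −tan(-46.5°) tan(-14.300°) = -0.2686, H₀ = 1.8427 rad.
Bracket: H₀ sin φ sin δ + cos φ cos δ sin H₀ = 1.8427×-0.72537×-0.24700 + 0.68835×0.96902×0.96325 = 0.330150 + 0.642512 = 0.972662.
Inverse-square distance factor (a/d)² = 0.9846² = 0.969437.
Q̄ = (S₀/π) × 0.969437 × [bracket] = (1998/π) × 0.969437 × 0.972662 = 599.7 W/m².

Q̄ ≈ 600 W/m²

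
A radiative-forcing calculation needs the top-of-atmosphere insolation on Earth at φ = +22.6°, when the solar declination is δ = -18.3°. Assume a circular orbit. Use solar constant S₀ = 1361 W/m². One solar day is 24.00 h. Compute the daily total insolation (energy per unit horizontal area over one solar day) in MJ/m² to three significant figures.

26.0 MJ/m²

cos H₀ = −tan(+22.6°) tan(-18.300°) = 0.1377, H₀ = 1.4327 rad.
Bracket: H₀ sin φ sin δ + cos φ cos δ sin H₀ = 1.4327×0.38430×-0.31399 + 0.92321×0.94943×0.99048 = -0.172879 + 0.868179 = 0.695300.
Q̄ = (S₀/π) × [bracket] = (1361/π) × 0.695300 = 301.22 W/m².
Daily total = Q̄ × 24.00 h × 3600 s/h = 301.22 × 24.00 × 3600 / 10⁶ = 26.03 MJ/m².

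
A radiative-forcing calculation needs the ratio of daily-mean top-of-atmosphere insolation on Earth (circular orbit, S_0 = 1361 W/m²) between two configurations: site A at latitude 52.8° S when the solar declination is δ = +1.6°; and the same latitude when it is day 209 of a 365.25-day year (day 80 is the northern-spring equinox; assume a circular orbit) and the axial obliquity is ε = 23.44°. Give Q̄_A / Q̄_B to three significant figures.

— Configuration A (ϕ=-52.8°):
cos h₀ = −tan(-52.8°) tan(+1.600°) = 0.0368, h₀ = 1.5340 rad.
Bracket: h₀ sin ϕ sin δ + cos ϕ cos δ sin h₀ = 1.5340×-0.79653×0.02792 + 0.60460×0.99961×0.99932 = -0.034115 + 0.603953 = 0.569838.
Q̄ = (S_0/π) × [bracket] = (1361/π) × 0.569838 = 246.87 W/m².
— Configuration B (ϕ=-52.8°):
Solar longitude: L_s = 360° × (209 − 80)/365.25 = 127.146°.
sin δ = sin 23.44° × sin 127.146° = 0.31708, so δ = +18.486°.
cos h₀ = −tan(-52.8°) tan(+18.486°) = 0.4405, h₀ = 1.1147 rad.
Bracket: h₀ sin ϕ sin δ + cos ϕ cos δ sin h₀ = 1.1147×-0.79653×0.31708 + 0.60460×0.94840×0.89777 = -0.281533 + 0.514784 = 0.233251.
Q̄ = (S_0/π) × [bracket] = (1361/π) × 0.233251 = 101.05 W/m².
Ratio Q̄_A / Q̄_B = 246.87 / 101.05 = 2.443.

Q̄_A / Q̄_B ≈ 2.44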